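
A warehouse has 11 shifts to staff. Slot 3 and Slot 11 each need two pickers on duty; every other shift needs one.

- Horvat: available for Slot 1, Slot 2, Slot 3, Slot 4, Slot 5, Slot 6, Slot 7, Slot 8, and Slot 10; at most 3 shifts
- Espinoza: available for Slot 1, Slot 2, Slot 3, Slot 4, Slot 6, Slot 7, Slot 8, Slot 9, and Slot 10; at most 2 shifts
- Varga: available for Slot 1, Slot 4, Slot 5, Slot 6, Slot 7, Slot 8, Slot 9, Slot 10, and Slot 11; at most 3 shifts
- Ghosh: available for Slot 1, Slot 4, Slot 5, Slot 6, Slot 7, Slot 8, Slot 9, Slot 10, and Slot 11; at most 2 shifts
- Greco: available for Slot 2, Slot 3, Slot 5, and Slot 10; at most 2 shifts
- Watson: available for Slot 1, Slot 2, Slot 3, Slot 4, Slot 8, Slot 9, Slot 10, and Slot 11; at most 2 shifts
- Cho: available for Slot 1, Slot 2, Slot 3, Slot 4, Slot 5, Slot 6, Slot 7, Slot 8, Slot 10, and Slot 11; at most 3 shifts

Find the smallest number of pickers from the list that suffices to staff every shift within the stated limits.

13 slots to fill and no one can take more than 3, so at least ⌈13/3⌉ = 5 pickers are needed.
Horvat, Espinoza, Varga, Ghosh, and Cho alone can cover everything: Slot 1→Varga, Slot 2→Horvat, Slot 3→Horvat+Espinoza, Slot 4→Varga, Slot 5→Horvat, Slot 6→Ghosh, Slot 7→Cho, Slot 8→Cho, Slot 9→Espinoza, Slot 10→Cho, Slot 11→Varga+Ghosh.

5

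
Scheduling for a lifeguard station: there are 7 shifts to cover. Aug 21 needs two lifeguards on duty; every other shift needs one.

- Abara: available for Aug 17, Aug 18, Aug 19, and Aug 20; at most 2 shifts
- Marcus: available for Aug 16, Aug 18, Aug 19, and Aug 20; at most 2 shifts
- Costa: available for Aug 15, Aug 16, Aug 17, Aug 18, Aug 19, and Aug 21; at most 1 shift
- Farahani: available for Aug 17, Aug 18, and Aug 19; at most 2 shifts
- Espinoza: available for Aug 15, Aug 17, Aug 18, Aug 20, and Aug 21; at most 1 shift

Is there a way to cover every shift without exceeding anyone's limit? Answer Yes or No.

Total capacity is 8 and 8 slots are needed, so capacity alone doesn't rule it out.
Shifts {Aug 15, Aug 21} need 3 worker-slots in total, but the lifeguards available for any of those shifts (Costa and Espinoza) can supply at most 2 among them. So no valid schedule exists.

No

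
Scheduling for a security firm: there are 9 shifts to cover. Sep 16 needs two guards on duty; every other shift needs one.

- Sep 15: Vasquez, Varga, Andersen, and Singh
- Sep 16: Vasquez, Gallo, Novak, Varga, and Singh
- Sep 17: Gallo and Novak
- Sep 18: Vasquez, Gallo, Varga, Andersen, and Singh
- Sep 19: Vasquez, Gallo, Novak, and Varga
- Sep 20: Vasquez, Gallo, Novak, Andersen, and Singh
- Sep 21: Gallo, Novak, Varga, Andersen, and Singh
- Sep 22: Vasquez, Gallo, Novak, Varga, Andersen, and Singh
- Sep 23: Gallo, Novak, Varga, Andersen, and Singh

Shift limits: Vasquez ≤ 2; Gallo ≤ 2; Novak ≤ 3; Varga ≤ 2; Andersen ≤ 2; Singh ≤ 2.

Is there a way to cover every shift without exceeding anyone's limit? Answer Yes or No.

Yes

One valid schedule: Sep 15→Vasquez, Sep 16→Varga+Singh, Sep 17→Gallo, Sep 18→Gallo, Sep 19→Vasquez, Sep 20→Novak, Sep 21→Novak, Sep 22→Varga, Sep 23→Novak.
Loads: Vasquez 2/2, Gallo 2/2, Novak 3/3, Varga 2/2, Andersen 0/2, Singh 1/2 — all within limits.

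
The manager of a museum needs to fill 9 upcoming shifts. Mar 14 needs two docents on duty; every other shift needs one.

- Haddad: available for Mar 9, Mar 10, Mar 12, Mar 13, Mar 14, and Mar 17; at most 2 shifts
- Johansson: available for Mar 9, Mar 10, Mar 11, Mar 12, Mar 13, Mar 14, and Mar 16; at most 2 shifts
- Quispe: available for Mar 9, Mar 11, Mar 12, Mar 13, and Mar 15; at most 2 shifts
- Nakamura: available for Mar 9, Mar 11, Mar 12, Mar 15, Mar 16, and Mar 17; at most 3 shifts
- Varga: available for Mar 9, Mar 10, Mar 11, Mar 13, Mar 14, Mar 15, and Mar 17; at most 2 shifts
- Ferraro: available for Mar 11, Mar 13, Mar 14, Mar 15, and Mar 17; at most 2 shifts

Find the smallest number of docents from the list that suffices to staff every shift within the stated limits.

5

10 slots to fill and no one can take more than 3, so at least ⌈10/3⌉ = 4 docents are needed.
Any 4 docents together have capacity at most 3+2+2+2 = 9 < 10 slots, so 4 can never suffice.
Haddad, Johansson, Quispe, Nakamura, and Varga alone can cover everything: Mar 9→Nakamura, Mar 10→Haddad, Mar 11→Quispe, Mar 12→Nakamura, Mar 13→Varga, Mar 14→Haddad+Johansson, Mar 15→Quispe, Mar 16→Johansson, Mar 17→Nakamura.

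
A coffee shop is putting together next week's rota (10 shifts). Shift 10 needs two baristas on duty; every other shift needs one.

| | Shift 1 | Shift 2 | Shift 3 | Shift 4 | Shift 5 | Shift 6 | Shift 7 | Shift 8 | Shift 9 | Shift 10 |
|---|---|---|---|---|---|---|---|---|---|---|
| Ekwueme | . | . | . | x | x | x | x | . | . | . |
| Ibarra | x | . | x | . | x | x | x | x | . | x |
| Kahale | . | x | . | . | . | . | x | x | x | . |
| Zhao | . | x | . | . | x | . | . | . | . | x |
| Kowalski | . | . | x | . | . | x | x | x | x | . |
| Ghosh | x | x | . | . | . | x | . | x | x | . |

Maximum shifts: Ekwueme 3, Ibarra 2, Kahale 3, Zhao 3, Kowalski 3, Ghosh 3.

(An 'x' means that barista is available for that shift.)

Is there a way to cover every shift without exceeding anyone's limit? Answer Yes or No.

Yes

Shift 4 can only be covered by Ekwueme, so that assignment is forced.
Shift 10 can only be covered by Ibarra and Zhao, so that assignment is forced.
One valid schedule: Shift 1→Ibarra, Shift 2→Kahale, Shift 3→Kowalski, Shift 4→Ekwueme, Shift 5→Ekwueme, Shift 6→Ekwueme, Shift 7→Kahale, Shift 8→Kowalski, Shift 9→Kahale, Shift 10→Ibarra+Zhao.
Loads: Ekwueme 3/3, Ibarra 2/2, Kahale 3/3, Zhao 1/3, Kowalski 2/3, Ghosh 0/3 — all within limits.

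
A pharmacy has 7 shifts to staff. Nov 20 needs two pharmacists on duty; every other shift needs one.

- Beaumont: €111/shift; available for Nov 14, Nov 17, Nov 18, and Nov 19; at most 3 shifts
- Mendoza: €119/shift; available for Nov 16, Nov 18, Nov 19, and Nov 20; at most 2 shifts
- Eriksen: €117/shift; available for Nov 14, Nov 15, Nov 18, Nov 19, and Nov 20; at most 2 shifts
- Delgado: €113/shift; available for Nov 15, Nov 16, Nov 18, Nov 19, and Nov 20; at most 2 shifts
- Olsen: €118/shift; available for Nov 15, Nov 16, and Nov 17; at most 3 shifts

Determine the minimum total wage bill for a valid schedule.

Picking the cheapest available pharmacist for each shift independently would cost €900, but that ignores the shift limits.
An optimal schedule: Nov 14→Beaumont, Nov 15→Delgado, Nov 16→Olsen, Nov 17→Beaumont, Nov 18→Beaumont, Nov 19→Eriksen, Nov 20→Delgado+Eriksen.
Total: 111 + 113 + 118 + 111 + 111 + 117 + 113 + 117 = €911.

€911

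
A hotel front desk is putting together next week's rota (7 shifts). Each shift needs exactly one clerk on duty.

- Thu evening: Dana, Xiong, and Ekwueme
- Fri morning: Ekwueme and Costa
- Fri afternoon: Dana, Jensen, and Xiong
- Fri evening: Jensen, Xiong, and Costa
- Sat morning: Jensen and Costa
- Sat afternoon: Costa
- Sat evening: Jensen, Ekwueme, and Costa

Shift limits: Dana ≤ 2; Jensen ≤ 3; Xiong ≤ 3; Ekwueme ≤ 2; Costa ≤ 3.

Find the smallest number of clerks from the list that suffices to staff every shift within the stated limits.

7 slots to fill and no one can take more than 3, so at least ⌈7/3⌉ = 3 clerks are needed.
Dana, Jensen, and Costa alone can cover everything: Thu evening→Dana, Fri morning→Costa, Fri afternoon→Dana, Fri evening→Jensen, Sat morning→Jensen, Sat afternoon→Costa, Sat evening→Jensen.

3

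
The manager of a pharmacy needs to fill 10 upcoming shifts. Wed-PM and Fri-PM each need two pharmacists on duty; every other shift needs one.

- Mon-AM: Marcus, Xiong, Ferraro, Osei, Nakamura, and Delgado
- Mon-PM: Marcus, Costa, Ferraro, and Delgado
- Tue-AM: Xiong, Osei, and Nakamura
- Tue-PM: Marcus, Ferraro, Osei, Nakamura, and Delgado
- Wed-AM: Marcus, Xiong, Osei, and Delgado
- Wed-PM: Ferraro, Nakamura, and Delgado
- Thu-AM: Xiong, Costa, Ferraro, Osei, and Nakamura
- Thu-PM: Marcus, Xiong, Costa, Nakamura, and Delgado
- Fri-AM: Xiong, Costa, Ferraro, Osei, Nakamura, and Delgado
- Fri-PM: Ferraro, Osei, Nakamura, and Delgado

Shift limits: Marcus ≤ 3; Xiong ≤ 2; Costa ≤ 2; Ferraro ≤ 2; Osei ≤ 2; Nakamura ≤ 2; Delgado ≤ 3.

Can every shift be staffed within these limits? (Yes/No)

One valid schedule: Mon-AM→Ferraro, Mon-PM→Marcus, Tue-AM→Xiong, Tue-PM→Marcus, Wed-AM→Marcus, Wed-PM→Ferraro+Nakamura, Thu-AM→Xiong, Thu-PM→Costa, Fri-AM→Costa, Fri-PM→Osei+Nakamura.
Loads: Marcus 3/3, Xiong 2/2, Costa 2/2, Ferraro 2/2, Osei 1/2, Nakamura 2/2, Delgado 0/3 — all within limits.

Yes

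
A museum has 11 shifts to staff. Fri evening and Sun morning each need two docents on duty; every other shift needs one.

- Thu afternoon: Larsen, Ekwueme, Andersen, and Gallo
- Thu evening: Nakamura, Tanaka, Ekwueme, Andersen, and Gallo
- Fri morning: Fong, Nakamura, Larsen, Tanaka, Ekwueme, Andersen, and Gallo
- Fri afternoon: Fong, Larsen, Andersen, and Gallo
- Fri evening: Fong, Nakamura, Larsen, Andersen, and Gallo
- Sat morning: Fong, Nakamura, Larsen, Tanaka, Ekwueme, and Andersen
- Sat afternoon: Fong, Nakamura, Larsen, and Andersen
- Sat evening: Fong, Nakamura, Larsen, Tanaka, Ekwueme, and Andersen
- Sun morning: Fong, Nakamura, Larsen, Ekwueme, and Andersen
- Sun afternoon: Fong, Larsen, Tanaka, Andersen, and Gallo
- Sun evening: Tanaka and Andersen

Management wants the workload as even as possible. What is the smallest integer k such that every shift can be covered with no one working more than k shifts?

2

With 7 docents and 13 worker-slots to fill, someone must work at least ⌈13/7⌉ = 2 shifts, so k ≥ 2.
k = 2 works: Thu afternoon→Larsen, Thu evening→Nakamura, Fri morning→Ekwueme, Fri afternoon→Fong, Fri evening→Andersen+Gallo, Sat morning→Nakamura, Sat afternoon→Fong, Sat evening→Tanaka, Sun morning→Ekwueme+Andersen, Sun afternoon→Larsen, Sun evening→Tanaka.
Loads: Fong 2, Nakamura 2, Larsen 2, Tanaka 2, Ekwueme 2, Andersen 2, Gallo 1 — all ≤ 2.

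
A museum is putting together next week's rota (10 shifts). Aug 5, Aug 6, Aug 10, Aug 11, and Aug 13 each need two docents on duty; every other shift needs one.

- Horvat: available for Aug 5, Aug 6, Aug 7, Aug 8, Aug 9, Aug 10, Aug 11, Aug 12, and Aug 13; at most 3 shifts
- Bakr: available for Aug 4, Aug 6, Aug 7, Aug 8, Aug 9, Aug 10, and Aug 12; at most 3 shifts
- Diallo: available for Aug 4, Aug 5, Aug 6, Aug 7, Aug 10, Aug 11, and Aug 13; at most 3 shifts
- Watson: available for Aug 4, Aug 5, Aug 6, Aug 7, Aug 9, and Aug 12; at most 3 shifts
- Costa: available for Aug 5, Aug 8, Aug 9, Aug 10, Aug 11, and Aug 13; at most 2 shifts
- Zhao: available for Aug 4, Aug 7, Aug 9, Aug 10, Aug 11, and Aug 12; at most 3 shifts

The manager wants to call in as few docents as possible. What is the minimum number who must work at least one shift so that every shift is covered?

5

15 slots to fill and no one can take more than 3, so at least ⌈15/3⌉ = 5 docents are needed.
Horvat, Bakr, Diallo, Watson, and Zhao alone can cover everything: Aug 4→Bakr, Aug 5→Horvat+Diallo, Aug 6→Bakr+Watson, Aug 7→Zhao, Aug 8→Horvat, Aug 9→Watson, Aug 10→Bakr+Zhao, Aug 11→Diallo+Zhao, Aug 12→Watson, Aug 13→Horvat+Diallo.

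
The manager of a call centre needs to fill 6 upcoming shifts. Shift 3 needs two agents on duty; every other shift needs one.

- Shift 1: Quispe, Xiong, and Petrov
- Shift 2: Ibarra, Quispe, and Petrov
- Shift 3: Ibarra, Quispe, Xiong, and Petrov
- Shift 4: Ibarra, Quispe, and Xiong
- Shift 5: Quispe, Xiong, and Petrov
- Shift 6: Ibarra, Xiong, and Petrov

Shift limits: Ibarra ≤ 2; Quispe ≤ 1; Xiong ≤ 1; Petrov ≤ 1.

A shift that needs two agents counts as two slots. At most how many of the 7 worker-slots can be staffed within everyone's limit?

Total capacity across all agents is 2+1+1+1 = 5, and 7 slots are needed, so at most 5 can be filled.
An assignment achieving 5: Shift 1→Quispe, Shift 2→Ibarra, Shift 4→Ibarra, Shift 5→Xiong, Shift 6→Petrov.
Loads: Ibarra 2/2, Quispe 1/1, Xiong 1/1, Petrov 1/1.

5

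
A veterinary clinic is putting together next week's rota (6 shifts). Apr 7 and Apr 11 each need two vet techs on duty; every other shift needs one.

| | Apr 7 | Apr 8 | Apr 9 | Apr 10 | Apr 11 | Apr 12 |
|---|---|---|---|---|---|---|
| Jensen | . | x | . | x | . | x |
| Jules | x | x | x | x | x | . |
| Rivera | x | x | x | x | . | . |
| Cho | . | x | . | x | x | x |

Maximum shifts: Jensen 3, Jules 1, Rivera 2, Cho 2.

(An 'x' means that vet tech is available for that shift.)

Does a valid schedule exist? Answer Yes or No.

No

Total capacity is 8 and 8 slots are needed, so capacity alone doesn't rule it out.
Shifts {Apr 7, Apr 11} need 4 worker-slots in total, but the vet techs available for any of those shifts (Jules, Rivera, and Cho) can supply at most 3 among them. So no valid schedule exists.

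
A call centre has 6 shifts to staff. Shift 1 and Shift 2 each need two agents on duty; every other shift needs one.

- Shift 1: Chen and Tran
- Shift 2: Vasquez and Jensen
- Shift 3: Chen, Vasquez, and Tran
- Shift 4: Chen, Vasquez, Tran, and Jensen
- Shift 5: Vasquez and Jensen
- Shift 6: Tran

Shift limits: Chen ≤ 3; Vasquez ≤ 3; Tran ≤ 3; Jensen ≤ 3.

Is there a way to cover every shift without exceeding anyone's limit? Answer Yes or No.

Shift 1 can only be covered by Chen and Tran, so that assignment is forced.
Shift 2 can only be covered by Vasquez and Jensen, so that assignment is forced.
Shift 6 can only be covered by Tran, so that assignment is forced.
One valid schedule: Shift 1→Chen+Tran, Shift 2→Vasquez+Jensen, Shift 3→Chen, Shift 4→Chen, Shift 5→Vasquez, Shift 6→Tran.
Loads: Chen 3/3, Vasquez 2/3, Tran 2/3, Jensen 1/3 — all within limits.

Yes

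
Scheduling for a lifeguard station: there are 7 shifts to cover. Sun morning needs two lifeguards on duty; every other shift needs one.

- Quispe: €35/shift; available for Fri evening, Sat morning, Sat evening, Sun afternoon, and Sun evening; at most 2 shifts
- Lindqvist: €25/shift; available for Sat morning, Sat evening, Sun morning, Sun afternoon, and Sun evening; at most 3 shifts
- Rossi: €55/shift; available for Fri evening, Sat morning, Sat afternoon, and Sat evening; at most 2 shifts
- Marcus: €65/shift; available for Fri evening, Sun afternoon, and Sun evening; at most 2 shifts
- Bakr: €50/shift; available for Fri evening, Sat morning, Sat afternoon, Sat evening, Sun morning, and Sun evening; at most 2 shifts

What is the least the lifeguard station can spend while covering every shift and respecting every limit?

€300

Sun morning can only be covered by Lindqvist and Bakr, so that assignment is forced.
Picking the cheapest available lifeguard for each shift independently would cost €260, but that ignores the shift limits.
An optimal schedule: Fri evening→Quispe, Sat morning→Lindqvist, Sat afternoon→Bakr, Sat evening→Rossi, Sun morning→Lindqvist+Bakr, Sun afternoon→Lindqvist, Sun evening→Quispe.
Total: 35 + 25 + 50 + 55 + 25 + 50 + 25 + 35 = €300.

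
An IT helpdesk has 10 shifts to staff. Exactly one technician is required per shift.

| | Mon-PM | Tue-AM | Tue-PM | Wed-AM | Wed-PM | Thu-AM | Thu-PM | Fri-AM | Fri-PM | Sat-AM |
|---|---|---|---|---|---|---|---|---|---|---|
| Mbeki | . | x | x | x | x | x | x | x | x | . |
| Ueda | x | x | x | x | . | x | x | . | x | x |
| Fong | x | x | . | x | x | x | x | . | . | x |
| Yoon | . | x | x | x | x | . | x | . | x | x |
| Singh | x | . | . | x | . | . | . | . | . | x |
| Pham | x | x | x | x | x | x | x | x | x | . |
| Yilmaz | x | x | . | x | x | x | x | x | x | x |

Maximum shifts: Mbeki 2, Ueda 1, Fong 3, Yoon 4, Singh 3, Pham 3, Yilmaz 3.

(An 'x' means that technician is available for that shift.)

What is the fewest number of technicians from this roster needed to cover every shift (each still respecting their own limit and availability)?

3

10 slots to fill and no one can take more than 4, so at least ⌈10/4⌉ = 3 technicians are needed.
Fong, Yoon, and Pham alone can cover everything: Mon-PM→Fong, Tue-AM→Yoon, Tue-PM→Yoon, Wed-AM→Yoon, Wed-PM→Pham, Thu-AM→Fong, Thu-PM→Pham, Fri-AM→Pham, Fri-PM→Yoon, Sat-AM→Fong.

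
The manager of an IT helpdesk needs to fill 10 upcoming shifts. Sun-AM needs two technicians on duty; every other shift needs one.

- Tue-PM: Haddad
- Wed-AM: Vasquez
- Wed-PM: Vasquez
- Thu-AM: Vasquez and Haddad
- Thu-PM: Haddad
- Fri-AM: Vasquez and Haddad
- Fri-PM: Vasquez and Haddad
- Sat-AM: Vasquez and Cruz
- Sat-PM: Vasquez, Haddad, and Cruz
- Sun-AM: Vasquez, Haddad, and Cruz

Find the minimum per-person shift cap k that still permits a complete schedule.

With 3 technicians and 11 worker-slots to fill, someone must work at least ⌈11/3⌉ = 4 shifts, so k ≥ 4.
k = 4 works: Tue-PM→Haddad, Wed-AM→Vasquez, Wed-PM→Vasquez, Thu-AM→Vasquez, Thu-PM→Haddad, Fri-AM→Vasquez, Fri-PM→Haddad, Sat-AM→Cruz, Sat-PM→Cruz, Sun-AM→Haddad+Cruz.
Loads: Vasquez 4, Haddad 4, Cruz 3 — all ≤ 4.

4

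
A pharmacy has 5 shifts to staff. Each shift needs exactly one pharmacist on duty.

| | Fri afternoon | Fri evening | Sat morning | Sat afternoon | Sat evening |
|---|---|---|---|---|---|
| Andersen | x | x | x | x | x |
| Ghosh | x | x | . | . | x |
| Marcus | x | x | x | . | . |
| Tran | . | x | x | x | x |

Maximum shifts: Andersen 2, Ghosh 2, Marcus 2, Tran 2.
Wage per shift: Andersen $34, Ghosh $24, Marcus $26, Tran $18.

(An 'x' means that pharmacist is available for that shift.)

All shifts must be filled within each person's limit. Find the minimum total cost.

$110

Picking the cheapest available pharmacist for each shift independently would cost $96, but that ignores the shift limits.
An optimal schedule: Fri afternoon→Ghosh, Fri evening→Marcus, Sat morning→Tran, Sat afternoon→Tran, Sat evening→Ghosh.
Total: 24 + 26 + 18 + 18 + 24 = $110.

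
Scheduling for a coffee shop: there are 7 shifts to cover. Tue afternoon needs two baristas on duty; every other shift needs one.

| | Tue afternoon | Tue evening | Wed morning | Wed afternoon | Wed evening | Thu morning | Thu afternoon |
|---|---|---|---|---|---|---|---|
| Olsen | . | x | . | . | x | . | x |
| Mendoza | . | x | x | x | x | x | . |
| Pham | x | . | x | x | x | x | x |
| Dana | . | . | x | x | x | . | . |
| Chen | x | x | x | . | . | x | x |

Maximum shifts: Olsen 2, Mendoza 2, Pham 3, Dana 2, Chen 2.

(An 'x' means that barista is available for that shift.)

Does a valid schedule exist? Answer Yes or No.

Tue afternoon can only be covered by Pham and Chen, so that assignment is forced.
One valid schedule: Tue afternoon→Pham+Chen, Tue evening→Olsen, Wed morning→Pham, Wed afternoon→Mendoza, Wed evening→Pham, Thu morning→Mendoza, Thu afternoon→Olsen.
Loads: Olsen 2/2, Mendoza 2/2, Pham 3/3, Dana 0/2, Chen 1/2 — all within limits.

Yes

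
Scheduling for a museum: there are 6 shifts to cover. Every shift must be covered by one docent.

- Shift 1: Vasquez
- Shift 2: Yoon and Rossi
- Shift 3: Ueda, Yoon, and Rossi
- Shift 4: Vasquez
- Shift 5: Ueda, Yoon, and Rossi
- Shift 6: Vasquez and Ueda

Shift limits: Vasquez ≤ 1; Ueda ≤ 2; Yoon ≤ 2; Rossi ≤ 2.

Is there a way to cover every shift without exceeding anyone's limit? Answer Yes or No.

No

Total capacity is 7 and 6 slots are needed, so capacity alone doesn't rule it out.
Shifts {Shift 1, Shift 4} need 2 worker-slots in total, but the docents available for any of those shifts (Vasquez) can supply at most 1 among them. So no valid schedule exists.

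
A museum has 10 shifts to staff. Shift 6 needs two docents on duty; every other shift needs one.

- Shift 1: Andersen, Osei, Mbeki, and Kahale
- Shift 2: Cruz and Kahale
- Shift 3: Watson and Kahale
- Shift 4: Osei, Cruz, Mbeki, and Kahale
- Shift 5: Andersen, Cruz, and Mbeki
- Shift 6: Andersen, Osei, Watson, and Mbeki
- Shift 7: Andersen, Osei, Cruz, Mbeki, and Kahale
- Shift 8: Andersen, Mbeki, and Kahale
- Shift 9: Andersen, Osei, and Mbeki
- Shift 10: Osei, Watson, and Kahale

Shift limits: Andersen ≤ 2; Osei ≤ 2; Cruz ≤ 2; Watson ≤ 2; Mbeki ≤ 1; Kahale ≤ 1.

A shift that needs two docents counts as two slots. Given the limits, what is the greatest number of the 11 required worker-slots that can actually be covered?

Total capacity across all docents is 2+2+2+2+1+1 = 10, and 11 slots are needed, so at most 10 can be filled.
An assignment achieving 10: Shift 1→Mbeki, Shift 2→Cruz, Shift 3→Watson, Shift 4→Cruz, Shift 5→Andersen, Shift 6→Watson, Shift 7→Kahale, Shift 8→Andersen, Shift 9→Osei, Shift 10→Osei.
Loads: Andersen 2/2, Osei 2/2, Cruz 2/2, Watson 2/2, Mbeki 1/1, Kahale 1/1.

10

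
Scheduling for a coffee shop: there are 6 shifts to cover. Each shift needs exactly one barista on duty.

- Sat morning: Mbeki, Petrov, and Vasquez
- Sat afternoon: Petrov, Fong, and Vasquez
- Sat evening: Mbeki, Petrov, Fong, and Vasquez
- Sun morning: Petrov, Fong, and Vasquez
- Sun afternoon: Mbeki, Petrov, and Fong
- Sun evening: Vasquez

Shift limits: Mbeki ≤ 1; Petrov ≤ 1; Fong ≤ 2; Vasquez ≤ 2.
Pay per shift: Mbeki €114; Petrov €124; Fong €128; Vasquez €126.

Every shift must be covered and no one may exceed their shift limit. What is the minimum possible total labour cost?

Sun evening can only be covered by Vasquez, so that assignment is forced.
Picking the cheapest available barista for each shift independently would cost €716, but that ignores the shift limits.
An optimal schedule: Sat morning→Mbeki, Sat afternoon→Petrov, Sat evening→Vasquez, Sun morning→Fong, Sun afternoon→Fong, Sun evening→Vasquez.
Total: 114 + 124 + 126 + 128 + 128 + 126 = €746.

€746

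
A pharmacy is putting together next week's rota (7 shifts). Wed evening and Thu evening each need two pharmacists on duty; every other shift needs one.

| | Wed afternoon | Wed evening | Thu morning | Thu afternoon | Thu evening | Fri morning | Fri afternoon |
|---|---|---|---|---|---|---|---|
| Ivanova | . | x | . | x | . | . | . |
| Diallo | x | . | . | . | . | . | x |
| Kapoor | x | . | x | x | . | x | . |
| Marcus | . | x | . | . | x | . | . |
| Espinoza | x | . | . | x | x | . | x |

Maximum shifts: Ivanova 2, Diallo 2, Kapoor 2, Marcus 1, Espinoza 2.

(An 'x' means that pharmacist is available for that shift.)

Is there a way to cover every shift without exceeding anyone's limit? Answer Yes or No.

No

Total capacity is 9 and 9 slots are needed, so capacity alone doesn't rule it out.
Shifts {Wed evening, Thu evening} need 4 worker-slots in total, but the pharmacists available for any of those shifts (Ivanova, Marcus, and Espinoza) can supply at most 3 among them. So no valid schedule exists.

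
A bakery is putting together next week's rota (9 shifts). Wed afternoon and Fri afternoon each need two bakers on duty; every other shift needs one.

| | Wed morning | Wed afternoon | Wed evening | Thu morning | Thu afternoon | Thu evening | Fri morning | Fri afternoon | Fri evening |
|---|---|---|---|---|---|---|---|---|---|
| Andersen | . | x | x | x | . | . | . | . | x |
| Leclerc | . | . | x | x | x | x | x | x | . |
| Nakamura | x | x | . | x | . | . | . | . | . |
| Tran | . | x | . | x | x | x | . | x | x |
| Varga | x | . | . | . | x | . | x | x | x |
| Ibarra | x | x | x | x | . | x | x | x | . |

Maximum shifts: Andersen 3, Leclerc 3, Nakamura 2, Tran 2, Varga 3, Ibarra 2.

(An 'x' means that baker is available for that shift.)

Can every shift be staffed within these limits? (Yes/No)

Yes

One valid schedule: Wed morning→Nakamura, Wed afternoon→Nakamura+Tran, Wed evening→Andersen, Thu morning→Andersen, Thu afternoon→Leclerc, Thu evening→Leclerc, Fri morning→Leclerc, Fri afternoon→Tran+Varga, Fri evening→Andersen.
Loads: Andersen 3/3, Leclerc 3/3, Nakamura 2/2, Tran 2/2, Varga 1/3, Ibarra 0/2 — all within limits.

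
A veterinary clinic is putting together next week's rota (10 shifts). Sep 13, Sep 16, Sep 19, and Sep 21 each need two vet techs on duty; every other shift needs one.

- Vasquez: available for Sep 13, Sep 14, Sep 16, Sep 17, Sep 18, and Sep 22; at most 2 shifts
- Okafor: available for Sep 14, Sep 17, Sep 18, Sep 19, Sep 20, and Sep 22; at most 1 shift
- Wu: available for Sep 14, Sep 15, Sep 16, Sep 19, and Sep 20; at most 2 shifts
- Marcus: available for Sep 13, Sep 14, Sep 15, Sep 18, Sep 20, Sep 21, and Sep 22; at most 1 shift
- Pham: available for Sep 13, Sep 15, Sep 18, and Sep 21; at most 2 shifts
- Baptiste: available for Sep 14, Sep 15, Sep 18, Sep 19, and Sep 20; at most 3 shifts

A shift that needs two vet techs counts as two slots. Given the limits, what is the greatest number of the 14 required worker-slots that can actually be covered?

Total capacity across all vet techs is 2+1+2+1+2+3 = 11, and 14 slots are needed, so at most 11 can be filled.
An assignment achieving 11: Sep 13→Pham, Sep 14→Baptiste, Sep 15→Baptiste, Sep 16→Vasquez+Wu, Sep 17→Vasquez, Sep 19→Okafor+Wu, Sep 20→Baptiste, Sep 21→Marcus+Pham.
Loads: Vasquez 2/2, Okafor 1/1, Wu 2/2, Marcus 1/1, Pham 2/2, Baptiste 3/3.

11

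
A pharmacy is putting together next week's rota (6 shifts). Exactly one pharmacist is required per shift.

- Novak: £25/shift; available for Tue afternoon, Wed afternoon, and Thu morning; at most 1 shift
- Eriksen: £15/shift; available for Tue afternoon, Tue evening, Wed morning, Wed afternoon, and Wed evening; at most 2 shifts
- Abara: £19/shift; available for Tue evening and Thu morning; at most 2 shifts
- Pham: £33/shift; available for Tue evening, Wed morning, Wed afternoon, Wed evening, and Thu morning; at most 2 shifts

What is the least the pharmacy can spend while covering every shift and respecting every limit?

Picking the cheapest available pharmacist for each shift independently would cost £94, but that ignores the shift limits.
An optimal schedule: Tue afternoon→Novak, Tue evening→Abara, Wed morning→Eriksen, Wed afternoon→Pham, Wed evening→Eriksen, Thu morning→Abara.
Total: 25 + 19 + 15 + 33 + 15 + 19 = £126.

£126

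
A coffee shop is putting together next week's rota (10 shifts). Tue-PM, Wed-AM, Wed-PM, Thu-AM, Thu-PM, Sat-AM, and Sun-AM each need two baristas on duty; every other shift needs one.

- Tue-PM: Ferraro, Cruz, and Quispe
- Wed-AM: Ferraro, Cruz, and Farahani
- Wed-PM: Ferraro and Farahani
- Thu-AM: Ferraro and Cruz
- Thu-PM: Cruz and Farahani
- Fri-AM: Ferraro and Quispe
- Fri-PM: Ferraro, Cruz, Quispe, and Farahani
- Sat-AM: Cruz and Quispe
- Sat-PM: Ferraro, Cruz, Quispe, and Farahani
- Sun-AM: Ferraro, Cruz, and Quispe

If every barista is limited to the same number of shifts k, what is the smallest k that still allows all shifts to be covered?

With 4 baristas and 17 worker-slots to fill, someone must work at least ⌈17/4⌉ = 5 shifts, so k ≥ 5.
k = 5 works: Tue-PM→Ferraro+Cruz, Wed-AM→Ferraro+Farahani, Wed-PM→Ferraro+Farahani, Thu-AM→Ferraro+Cruz, Thu-PM→Cruz+Farahani, Fri-AM→Ferraro, Fri-PM→Quispe, Sat-AM→Cruz+Quispe, Sat-PM→Quispe, Sun-AM→Cruz+Quispe.
Loads: Ferraro 5, Cruz 5, Quispe 4, Farahani 3 — all ≤ 5.

5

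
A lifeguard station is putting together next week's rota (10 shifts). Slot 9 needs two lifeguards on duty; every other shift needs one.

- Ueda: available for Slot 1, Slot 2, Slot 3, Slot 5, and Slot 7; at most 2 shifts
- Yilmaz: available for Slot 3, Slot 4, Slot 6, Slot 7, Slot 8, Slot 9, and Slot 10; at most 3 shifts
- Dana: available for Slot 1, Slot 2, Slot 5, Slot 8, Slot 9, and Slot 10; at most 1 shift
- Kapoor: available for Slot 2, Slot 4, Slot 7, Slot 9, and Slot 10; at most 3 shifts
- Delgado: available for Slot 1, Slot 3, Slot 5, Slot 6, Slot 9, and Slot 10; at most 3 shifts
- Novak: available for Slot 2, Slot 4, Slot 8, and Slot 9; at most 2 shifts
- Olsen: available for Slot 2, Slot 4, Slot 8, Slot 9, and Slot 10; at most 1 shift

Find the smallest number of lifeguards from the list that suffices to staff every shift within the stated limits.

4

11 slots to fill and no one can take more than 3, so at least ⌈11/3⌉ = 4 lifeguards are needed.
Ueda, Yilmaz, Kapoor, and Delgado alone can cover everything: Slot 1→Ueda, Slot 2→Ueda, Slot 3→Delgado, Slot 4→Yilmaz, Slot 5→Delgado, Slot 6→Yilmaz, Slot 7→Kapoor, Slot 8→Yilmaz, Slot 9→Kapoor+Delgado, Slot 10→Kapoor.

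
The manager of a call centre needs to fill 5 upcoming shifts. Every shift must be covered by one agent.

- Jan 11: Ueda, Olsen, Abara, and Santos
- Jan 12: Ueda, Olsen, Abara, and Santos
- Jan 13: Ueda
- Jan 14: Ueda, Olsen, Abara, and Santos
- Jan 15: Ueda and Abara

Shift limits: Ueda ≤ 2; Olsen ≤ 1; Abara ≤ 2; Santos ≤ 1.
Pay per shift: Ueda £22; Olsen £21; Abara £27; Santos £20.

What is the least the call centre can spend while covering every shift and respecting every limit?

Jan 13 can only be covered by Ueda, so that assignment is forced.
Picking the cheapest available agent for each shift independently would cost £104, but that ignores the shift limits.
An optimal schedule: Jan 11→Santos, Jan 12→Olsen, Jan 13→Ueda, Jan 14→Abara, Jan 15→Ueda.
Total: 20 + 21 + 22 + 27 + 22 = £112.

£112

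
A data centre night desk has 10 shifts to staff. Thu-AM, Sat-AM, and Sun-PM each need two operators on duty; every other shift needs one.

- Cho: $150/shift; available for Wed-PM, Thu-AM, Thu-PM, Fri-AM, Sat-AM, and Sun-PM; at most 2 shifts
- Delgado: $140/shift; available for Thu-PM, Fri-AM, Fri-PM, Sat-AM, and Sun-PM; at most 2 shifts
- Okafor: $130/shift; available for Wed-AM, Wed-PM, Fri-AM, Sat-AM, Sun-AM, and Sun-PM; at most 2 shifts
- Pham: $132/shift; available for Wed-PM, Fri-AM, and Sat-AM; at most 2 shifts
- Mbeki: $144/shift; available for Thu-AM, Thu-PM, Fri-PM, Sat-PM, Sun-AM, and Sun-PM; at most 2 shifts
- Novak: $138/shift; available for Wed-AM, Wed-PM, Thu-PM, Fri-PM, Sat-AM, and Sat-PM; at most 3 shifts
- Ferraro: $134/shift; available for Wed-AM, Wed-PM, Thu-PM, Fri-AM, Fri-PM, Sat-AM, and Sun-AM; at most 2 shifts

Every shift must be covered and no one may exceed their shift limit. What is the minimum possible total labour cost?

Thu-AM can only be covered by Cho and Mbeki, so that assignment is forced.
Picking the cheapest available operator for each shift independently would cost $1752, but that ignores the shift limits.
An optimal schedule: Wed-AM→Okafor, Wed-PM→Pham, Thu-AM→Mbeki+Cho, Thu-PM→Novak, Fri-AM→Pham, Fri-PM→Ferraro, Sat-AM→Novak+Delgado, Sat-PM→Novak, Sun-AM→Ferraro, Sun-PM→Okafor+Delgado.
Total: 130 + 132 + 144 + 150 + 138 + 132 + 134 + 138 + 140 + 138 + 134 + 130 + 140 = $1780.

$1780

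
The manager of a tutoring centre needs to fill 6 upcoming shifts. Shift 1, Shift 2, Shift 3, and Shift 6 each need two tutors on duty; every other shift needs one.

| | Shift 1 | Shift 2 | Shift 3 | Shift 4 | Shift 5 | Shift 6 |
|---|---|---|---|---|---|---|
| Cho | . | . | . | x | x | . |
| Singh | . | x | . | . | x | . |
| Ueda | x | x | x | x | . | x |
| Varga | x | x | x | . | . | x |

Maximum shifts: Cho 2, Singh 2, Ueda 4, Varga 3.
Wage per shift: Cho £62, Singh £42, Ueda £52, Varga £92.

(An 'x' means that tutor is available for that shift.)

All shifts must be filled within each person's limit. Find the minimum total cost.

£630

Shift 1 can only be covered by Ueda and Varga, so that assignment is forced.
Shift 3 can only be covered by Ueda and Varga, so that assignment is forced.
Shift 6 can only be covered by Ueda and Varga, so that assignment is forced.
Picking the cheapest available tutor for each shift independently would cost £620, but that ignores the shift limits.
An optimal schedule: Shift 1→Ueda+Varga, Shift 2→Singh+Ueda, Shift 3→Ueda+Varga, Shift 4→Cho, Shift 5→Singh, Shift 6→Ueda+Varga.
Total: 52 + 92 + 42 + 52 + 52 + 92 + 62 + 42 + 52 + 92 = £630.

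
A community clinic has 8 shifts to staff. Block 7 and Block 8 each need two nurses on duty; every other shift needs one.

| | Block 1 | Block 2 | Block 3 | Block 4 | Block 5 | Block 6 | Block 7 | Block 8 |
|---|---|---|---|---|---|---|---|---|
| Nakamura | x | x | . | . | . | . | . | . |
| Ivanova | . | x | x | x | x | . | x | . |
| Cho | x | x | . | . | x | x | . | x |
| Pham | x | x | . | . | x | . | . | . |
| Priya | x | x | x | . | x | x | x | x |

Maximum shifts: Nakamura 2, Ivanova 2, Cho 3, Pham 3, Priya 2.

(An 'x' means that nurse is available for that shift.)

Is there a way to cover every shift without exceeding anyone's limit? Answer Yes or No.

No

Total capacity is 12 and 10 slots are needed, so capacity alone doesn't rule it out.
Shifts {Block 3, Block 4, Block 7, Block 8} need 6 worker-slots in total, but the nurses available for any of those shifts (Ivanova, Cho, and Priya) can supply at most 5 among them. So no valid schedule exists.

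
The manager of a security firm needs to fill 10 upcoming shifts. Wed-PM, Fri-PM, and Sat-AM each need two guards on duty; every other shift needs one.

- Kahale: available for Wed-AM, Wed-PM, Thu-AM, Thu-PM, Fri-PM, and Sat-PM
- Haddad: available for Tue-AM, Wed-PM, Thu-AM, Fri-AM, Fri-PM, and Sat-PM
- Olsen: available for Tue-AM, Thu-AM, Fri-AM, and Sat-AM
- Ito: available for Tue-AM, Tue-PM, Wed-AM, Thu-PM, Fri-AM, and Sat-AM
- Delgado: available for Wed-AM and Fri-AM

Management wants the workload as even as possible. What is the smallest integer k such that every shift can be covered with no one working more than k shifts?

With 5 guards and 13 worker-slots to fill, someone must work at least ⌈13/5⌉ = 3 shifts, so k ≥ 3.
k = 3 works: Tue-AM→Olsen, Tue-PM→Ito, Wed-AM→Ito, Wed-PM→Kahale+Haddad, Thu-AM→Olsen, Thu-PM→Kahale, Fri-AM→Delgado, Fri-PM→Kahale+Haddad, Sat-AM→Olsen+Ito, Sat-PM→Haddad.
Loads: Kahale 3, Haddad 3, Olsen 3, Ito 3, Delgado 1 — all ≤ 3.

3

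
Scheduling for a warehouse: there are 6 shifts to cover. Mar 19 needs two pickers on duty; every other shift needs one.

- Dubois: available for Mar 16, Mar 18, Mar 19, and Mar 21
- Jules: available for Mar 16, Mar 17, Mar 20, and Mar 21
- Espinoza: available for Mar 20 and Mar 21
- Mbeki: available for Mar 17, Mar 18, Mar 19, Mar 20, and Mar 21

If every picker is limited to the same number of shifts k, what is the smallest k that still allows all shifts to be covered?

With 4 pickers and 7 worker-slots to fill, someone must work at least ⌈7/4⌉ = 2 shifts, so k ≥ 2.
k = 2 works: Mar 16→Dubois, Mar 17→Jules, Mar 18→Mbeki, Mar 19→Dubois+Mbeki, Mar 20→Jules, Mar 21→Espinoza.
Loads: Dubois 2, Jules 2, Espinoza 1, Mbeki 2 — all ≤ 2.

2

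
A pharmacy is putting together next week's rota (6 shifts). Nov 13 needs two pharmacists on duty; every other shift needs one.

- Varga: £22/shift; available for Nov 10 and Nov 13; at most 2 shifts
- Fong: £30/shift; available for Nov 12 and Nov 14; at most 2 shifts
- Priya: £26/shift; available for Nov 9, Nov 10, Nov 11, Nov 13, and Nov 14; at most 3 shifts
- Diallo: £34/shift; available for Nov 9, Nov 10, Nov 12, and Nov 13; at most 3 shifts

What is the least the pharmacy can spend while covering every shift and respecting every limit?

£182

Nov 11 can only be covered by Priya, so that assignment is forced.
Picking the cheapest available pharmacist for each shift independently would cost £178, but that ignores the shift limits.
An optimal schedule: Nov 9→Priya, Nov 10→Varga, Nov 11→Priya, Nov 12→Fong, Nov 13→Varga+Priya, Nov 14→Fong.
Total: 26 + 22 + 26 + 30 + 22 + 26 + 30 = £182.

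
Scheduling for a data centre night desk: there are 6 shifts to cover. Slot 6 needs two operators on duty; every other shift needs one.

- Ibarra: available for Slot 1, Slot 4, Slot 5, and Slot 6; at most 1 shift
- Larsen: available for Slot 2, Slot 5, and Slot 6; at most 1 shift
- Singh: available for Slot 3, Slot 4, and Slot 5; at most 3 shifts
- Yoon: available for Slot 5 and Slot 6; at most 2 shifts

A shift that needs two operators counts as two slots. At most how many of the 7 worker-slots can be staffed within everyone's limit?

Total capacity across all operators is 1+1+3+2 = 7, and 7 slots are needed, so at most 7 can be filled.
Shifts {Slot 1, Slot 2, Slot 6} need 4 slots but only Ibarra, Larsen, and Yoon are available for them, supplying at most 3 — so at least 1 slot must go unfilled.
An assignment achieving 6: Slot 1→Ibarra, Slot 2→Larsen, Slot 3→Singh, Slot 4→Singh, Slot 5→Singh, Slot 6→Yoon.
Loads: Ibarra 1/1, Larsen 1/1, Singh 3/3, Yoon 1/2.

6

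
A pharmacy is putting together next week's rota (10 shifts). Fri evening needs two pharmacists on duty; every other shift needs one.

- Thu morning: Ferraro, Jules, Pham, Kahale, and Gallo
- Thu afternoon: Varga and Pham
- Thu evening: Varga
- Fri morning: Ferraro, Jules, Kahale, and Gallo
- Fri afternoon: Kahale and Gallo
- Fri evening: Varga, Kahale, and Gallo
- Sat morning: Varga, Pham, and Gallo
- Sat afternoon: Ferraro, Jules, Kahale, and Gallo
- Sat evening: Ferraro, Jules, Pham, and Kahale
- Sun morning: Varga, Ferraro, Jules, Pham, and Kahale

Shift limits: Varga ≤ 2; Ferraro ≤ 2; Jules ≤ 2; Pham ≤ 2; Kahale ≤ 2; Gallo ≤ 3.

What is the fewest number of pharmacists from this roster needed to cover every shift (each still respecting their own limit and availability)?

11 slots to fill and no one can take more than 3, so at least ⌈11/3⌉ = 4 pharmacists are needed.
Any 4 pharmacists together have capacity at most 3+2+2+2 = 9 < 11 slots, so 4 can never suffice.
Varga, Ferraro, Jules, Pham, and Gallo alone can cover everything: Thu morning→Gallo, Thu afternoon→Pham, Thu evening→Varga, Fri morning→Ferraro, Fri afternoon→Gallo, Fri evening→Varga+Gallo, Sat morning→Pham, Sat afternoon→Ferraro, Sat evening→Jules, Sun morning→Jules.

5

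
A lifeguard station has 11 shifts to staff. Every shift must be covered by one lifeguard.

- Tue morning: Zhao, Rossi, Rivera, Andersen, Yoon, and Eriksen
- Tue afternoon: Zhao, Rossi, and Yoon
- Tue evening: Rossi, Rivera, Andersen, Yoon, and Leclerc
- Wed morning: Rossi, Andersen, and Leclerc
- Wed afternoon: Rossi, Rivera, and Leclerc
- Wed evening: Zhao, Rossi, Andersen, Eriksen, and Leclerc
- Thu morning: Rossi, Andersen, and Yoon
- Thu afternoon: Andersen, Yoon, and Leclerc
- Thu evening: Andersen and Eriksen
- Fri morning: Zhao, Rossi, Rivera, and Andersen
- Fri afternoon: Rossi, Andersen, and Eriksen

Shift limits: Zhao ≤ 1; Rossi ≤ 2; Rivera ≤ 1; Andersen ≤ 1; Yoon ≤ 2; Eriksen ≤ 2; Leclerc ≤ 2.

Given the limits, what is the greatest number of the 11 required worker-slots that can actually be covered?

11

Total capacity across all lifeguards is 1+2+1+1+2+2+2 = 11, and 11 slots are needed, so at most 11 can be filled.
An assignment achieving 11: Tue morning→Eriksen, Tue afternoon→Zhao, Tue evening→Leclerc, Wed morning→Rossi, Wed afternoon→Rossi, Wed evening→Leclerc, Thu morning→Yoon, Thu afternoon→Yoon, Thu evening→Andersen, Fri morning→Rivera, Fri afternoon→Eriksen.
Loads: Zhao 1/1, Rossi 2/2, Rivera 1/1, Andersen 1/1, Yoon 2/2, Eriksen 2/2, Leclerc 2/2.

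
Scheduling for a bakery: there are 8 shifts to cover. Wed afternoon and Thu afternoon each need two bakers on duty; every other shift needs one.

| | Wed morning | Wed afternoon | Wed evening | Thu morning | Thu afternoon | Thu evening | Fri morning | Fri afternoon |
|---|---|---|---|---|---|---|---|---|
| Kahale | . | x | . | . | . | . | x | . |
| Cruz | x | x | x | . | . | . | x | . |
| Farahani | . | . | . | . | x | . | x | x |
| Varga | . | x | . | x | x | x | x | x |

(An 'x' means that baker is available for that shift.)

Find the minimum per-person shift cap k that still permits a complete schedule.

3

With 4 bakers and 10 worker-slots to fill, someone must work at least ⌈10/4⌉ = 3 shifts, so k ≥ 3.
k = 3 works: Wed morning→Cruz, Wed afternoon→Kahale+Cruz, Wed evening→Cruz, Thu morning→Varga, Thu afternoon→Farahani+Varga, Thu evening→Varga, Fri morning→Kahale, Fri afternoon→Farahani.
Loads: Kahale 2, Cruz 3, Farahani 2, Varga 3 — all ≤ 3.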